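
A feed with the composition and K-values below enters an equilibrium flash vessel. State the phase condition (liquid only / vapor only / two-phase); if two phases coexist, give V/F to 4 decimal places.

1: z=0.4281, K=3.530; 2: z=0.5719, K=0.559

two-phase, V/F = 0.7447

ΣzᵢKᵢ = 1.8309; Σzᵢ/Kᵢ = 1.1444.
Both exceed 1, so a two-phase solution exists.
Newton iteration, ψ⁰ = 0.5:
  ψ = 0.5000: g = 0.15464, g' = -0.7172 → ψ = 0.7156
  ψ = 0.7156: g = 0.01687, g' = -0.5844 → ψ = 0.7445
  ψ = 0.7445: g = 0.00012, g' = -0.5761 → ψ = 0.7447
Converged at ψ = 0.7447.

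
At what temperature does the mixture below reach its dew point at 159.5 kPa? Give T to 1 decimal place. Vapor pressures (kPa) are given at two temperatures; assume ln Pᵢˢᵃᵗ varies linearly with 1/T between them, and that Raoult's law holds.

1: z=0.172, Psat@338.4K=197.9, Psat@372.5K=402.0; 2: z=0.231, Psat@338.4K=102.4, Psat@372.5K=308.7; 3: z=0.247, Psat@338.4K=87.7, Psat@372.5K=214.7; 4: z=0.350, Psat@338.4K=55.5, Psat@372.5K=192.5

Dew-point temperature: Σzᵢ·P/Pᵢˢᵃᵗ(T) = 1. Interpolate ln Pᵢˢᵃᵗ = aᵢ + bᵢ/T.
  T = 338.4 K: ΣzᵢP/Pᵢˢᵃᵗ = 1.9535
  T = 372.5 K: ΣzᵢP/Pᵢˢᵃᵗ = 0.6611
  T = 355.4 K: ΣzᵢP/Pᵢˢᵃᵗ = 1.1044
  T = 363.9 K: ΣzᵢP/Pᵢˢᵃᵗ = 0.8498
  T = 359.6 K: ΣzᵢP/Pᵢˢᵃᵗ = 0.9685
  T = 357.5 K: ΣzᵢP/Pᵢˢᵃᵗ = 1.0338
Interpolating between 357.5 K and 359.6 K gives T ≈ 358.6 K.

T = 358.6 K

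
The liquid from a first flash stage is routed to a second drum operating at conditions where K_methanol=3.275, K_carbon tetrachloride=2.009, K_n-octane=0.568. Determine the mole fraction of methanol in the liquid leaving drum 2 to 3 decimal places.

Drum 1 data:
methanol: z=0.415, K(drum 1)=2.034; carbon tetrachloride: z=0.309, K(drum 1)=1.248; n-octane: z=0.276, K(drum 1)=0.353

Drum 1:
Newton iteration, ψ₁⁰ = 0.5:
  ψ₁ = 0.500: g = 0.0871, g' = -0.460 → ψ₁ = 0.689
  ψ₁ = 0.689: g = -0.0063, g' = -0.541 → ψ₁ = 0.678
Converged at ψ₁ = 0.678.
Drum-1 compositions:
  methanol: x = 0.244, y = 0.496
  carbon tetrachloride: x = 0.265, y = 0.330
  n-octane: x = 0.491, y = 0.173
Drum-2 feed = drum-1 liquid: z₂ = (0.2440, 0.2645, 0.4914).
Drum 2:
Material balance + equilibrium reduce to Σ zᵢ(Kᵢ−1)/(1+ψ₂(Kᵢ−1)) = 0.
Check two-phase: ΣzᵢKᵢ = 1.610 > 1 and Σzᵢ/Kᵢ = 1.071 > 1, so g(0) = 0.610 > 0 and g(1) = -0.071 < 0.
Iterate (Newton) starting at ψ₂ = 0.5:
  ψ₂ = 0.500: g = 0.1664, g' = -0.545 → ψ₂ = 0.805
  ψ₂ = 0.805: g = 0.0177, g' = -0.455 → ψ₂ = 0.844
Converged at ψ₂ = 0.844.
  methanol: x = 0.084, y = 0.274
  carbon tetrachloride: x = 0.143, y = 0.287
  n-octane: x = 0.774, y = 0.439

x_methanol (drum 2) = 0.084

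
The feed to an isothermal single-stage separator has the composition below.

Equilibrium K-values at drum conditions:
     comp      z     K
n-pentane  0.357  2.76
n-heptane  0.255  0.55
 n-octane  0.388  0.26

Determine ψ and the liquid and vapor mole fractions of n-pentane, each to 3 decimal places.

ψ = 0.202, x_n-pentane = 0.263, y_n-pentane = 0.727

Rachford–Rice: g(ψ) = Σ zᵢ(Kᵢ−1)/(1+ψ(Kᵢ−1)) = 0.
Check two-phase: ΣzᵢKᵢ = 1.226 > 1 and Σzᵢ/Kᵢ = 2.085 > 1, so g(0) = 0.226 > 0 and g(1) = -1.085 < 0.
Newton–Raphson from ψ = 0.59:
  ψ = 0.590: g = -0.3576, g' = -1.031 → ψ = 0.243
  ψ = 0.243: g = -0.0390, g' = -0.923 → ψ = 0.201
  ψ = 0.201: g = 0.0007, g' = -0.959 → ψ = 0.202
Converged at ψ = 0.202.
Compositions from xᵢ = zᵢ/(1+ψ(Kᵢ−1)), yᵢ = Kᵢxᵢ:
  n-pentane: x = 0.263, y = 0.727
  n-heptane: x = 0.280, y = 0.154
  n-octane: x = 0.456, y = 0.119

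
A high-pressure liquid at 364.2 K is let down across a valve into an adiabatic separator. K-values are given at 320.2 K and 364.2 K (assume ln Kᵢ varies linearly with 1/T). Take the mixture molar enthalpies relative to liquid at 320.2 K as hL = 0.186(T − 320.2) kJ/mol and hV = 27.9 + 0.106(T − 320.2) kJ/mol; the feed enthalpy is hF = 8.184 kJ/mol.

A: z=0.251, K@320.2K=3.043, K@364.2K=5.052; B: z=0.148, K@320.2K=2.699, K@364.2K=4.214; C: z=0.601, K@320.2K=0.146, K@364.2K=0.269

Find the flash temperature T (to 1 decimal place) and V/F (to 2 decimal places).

Adiabatic flash: solve Rachford–Rice at each trial T, then check hF = ψ·hV(T) + (1−ψ)·hL(T).
  T = 320.2 K: K = (3.043, 2.699, 0.146), RR gives ψ = 0.153, H_out = 4.266 kJ/mol
  T = 364.2 K: K = (5.052, 4.214, 0.269), RR gives ψ = 0.384, H_out = 17.547 kJ/mol
  T = 342.2 K: K = (3.985, 3.421, 0.202), RR gives ψ = 0.283, H_out = 11.480 kJ/mol
  T = 331.2 K: K = (3.498, 3.051, 0.173), RR gives ψ = 0.224, H_out = 8.093 kJ/mol
  T = 336.7 K: K = (3.738, 3.234, 0.187), RR gives ψ = 0.254, H_out = 9.829 kJ/mol
  T = 333.9 K: K = (3.615, 3.140, 0.180), RR gives ψ = 0.239, H_out = 8.958 kJ/mol
  T = 332.5 K: K = (3.554, 3.093, 0.176), RR gives ψ = 0.231, H_out = 8.513 kJ/mol
Linear interpolation between T = 331.2 (H_out = 8.093) and T = 332.5 (H_out = 8.513) on hF = 8.184 gives T ≈ 331.5 K, at which ψ = 0.23.

T = 331.5 K, V/F = 0.23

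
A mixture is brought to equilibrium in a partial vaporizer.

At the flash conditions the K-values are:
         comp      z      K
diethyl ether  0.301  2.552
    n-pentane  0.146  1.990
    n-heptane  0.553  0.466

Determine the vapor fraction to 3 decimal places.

Let ψ = V/F and solve Σ zᵢ(Kᵢ−1)/(1+ψ(Kᵢ−1)) = 0.
Feasibility: ΣzᵢKᵢ = 1.316, Σzᵢ/Kᵢ = 1.378 — both > 1, two phases present.
Newton iteration, ψ⁰ = 0.5:
  ψ = 0.500: g = -0.0431, g' = -0.587 → ψ = 0.427
Converged at ψ = 0.427.

ψ = 0.427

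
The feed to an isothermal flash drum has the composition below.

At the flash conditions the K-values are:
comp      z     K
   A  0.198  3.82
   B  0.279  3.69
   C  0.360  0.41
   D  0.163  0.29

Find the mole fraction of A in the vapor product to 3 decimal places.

Rachford–Rice: g(V/F) = Σ zᵢ(Kᵢ−1)/(1+V/F(Kᵢ−1)) = 0.
Check two-phase: ΣzᵢKᵢ = 1.981 > 1 and Σzᵢ/Kᵢ = 1.568 > 1, so g(0) = 0.981 > 0 and g(1) = -0.568 < 0.
Iterate (Newton) starting at V/F = 0.48:
  V/F = 0.480: g = 0.0929, g' = -1.102 → V/F = 0.564
  V/F = 0.564: g = 0.0020, g' = -1.063 → V/F = 0.566
Converged at V/F = 0.566.
Compositions from xᵢ = zᵢ/(1+V/F(Kᵢ−1)), yᵢ = Kᵢxᵢ:
  A: x = 0.076, y = 0.291
  B: x = 0.111, y = 0.408
  C: x = 0.541, y = 0.222
  D: x = 0.273, y = 0.079

y_A = 0.291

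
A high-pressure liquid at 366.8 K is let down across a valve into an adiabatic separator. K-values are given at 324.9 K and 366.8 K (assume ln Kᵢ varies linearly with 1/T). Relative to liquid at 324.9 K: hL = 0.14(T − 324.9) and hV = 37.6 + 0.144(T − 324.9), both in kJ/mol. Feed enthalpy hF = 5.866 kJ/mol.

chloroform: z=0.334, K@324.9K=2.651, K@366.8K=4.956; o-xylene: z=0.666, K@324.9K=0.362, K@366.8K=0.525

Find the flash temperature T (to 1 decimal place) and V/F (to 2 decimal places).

T = 327.0 K, V/F = 0.15

Adiabatic flash: solve Rachford–Rice at each trial T, then check hF = ψ·hV(T) + (1−ψ)·hL(T).
  T = 324.9 K: K = (2.651, 0.362), RR gives ψ = 0.120, H_out = 4.516 kJ/mol
  T = 366.8 K: K = (4.956, 0.525), RR gives ψ = 0.535, H_out = 26.064 kJ/mol
  T = 345.9 K: K = (3.697, 0.441), RR gives ψ = 0.351, H_out = 16.153 kJ/mol
  T = 335.4 K: K = (3.147, 0.401), RR gives ψ = 0.247, H_out = 10.776 kJ/mol
  T = 330.1 K: K = (2.890, 0.381), RR gives ψ = 0.187, H_out = 7.771 kJ/mol
  T = 327.5 K: K = (2.769, 0.371), RR gives ψ = 0.155, H_out = 6.189 kJ/mol
  T = 326.2 K: K = (2.710, 0.367), RR gives ψ = 0.138, H_out = 5.365 kJ/mol
Linear interpolation between T = 326.2 (H_out = 5.365) and T = 327.5 (H_out = 6.189) on hF = 5.866 gives T ≈ 327.0 K, at which ψ = 0.15.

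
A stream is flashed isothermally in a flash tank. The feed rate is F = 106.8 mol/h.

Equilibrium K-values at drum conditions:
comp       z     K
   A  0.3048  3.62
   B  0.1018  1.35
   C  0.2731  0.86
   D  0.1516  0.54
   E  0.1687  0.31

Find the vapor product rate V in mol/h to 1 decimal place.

Rachford–Rice: g(β) = Σ zᵢ(Kᵢ−1)/(1+β(Kᵢ−1)) = 0.
Check two-phase: ΣzᵢKᵢ = 1.6098 > 1 and Σzᵢ/Kᵢ = 1.3021 > 1, so g(0) = 0.6098 > 0 and g(1) = -0.3021 < 0.
Newton iteration, β⁰ = 0.65:
  β = 0.6500: g = -0.02814, g' = -0.6305 → β = 0.6054
  β = 0.6054: g = -0.00013, g' = -0.6262 → β = 0.6052
Converged at β = 0.6052.
Then V = β·F = 0.6052·106.8 = 64.6 mol/h and L = F − V = 42.2 mol/h.

V = 64.6 mol/h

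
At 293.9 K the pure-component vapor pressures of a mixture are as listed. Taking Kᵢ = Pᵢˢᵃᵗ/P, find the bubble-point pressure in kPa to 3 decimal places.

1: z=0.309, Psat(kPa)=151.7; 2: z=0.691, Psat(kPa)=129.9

Pbub = 136.636 kPa

At the bubble point ψ → 0, so ΣzᵢKᵢ = 1 with Kᵢ = Pᵢˢᵃᵗ/P ⇒ P = ΣzᵢPᵢˢᵃᵗ.
P = 0.309·151.7 + 0.691·129.9 = 136.636 kPa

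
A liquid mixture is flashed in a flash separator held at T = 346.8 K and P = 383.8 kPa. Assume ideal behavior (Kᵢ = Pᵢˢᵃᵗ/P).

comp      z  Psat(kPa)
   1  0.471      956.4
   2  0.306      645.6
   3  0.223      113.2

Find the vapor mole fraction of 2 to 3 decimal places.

y_2 = 0.319

Raoult's law: Kᵢ = Pᵢˢᵃᵗ/P = Pᵢˢᵃᵗ/383.8.
  K_1 = 956.4/383.8 = 2.49192, K_2 = 645.6/383.8 = 1.68213, K_3 = 113.2/383.8 = 0.29495
Let ψ = V/F and solve Σ zᵢ(Kᵢ−1)/(1+ψ(Kᵢ−1)) = 0.
g(0) = ΣzᵢKᵢ − 1 = 0.754 and g(1) = 1 − Σzᵢ/Kᵢ = -0.127, so a root lies in (0, 1).
Newton iteration, ψ⁰ = 0.5:
  ψ = 0.500: g = 0.3153, g' = -0.688 → ψ = 0.959
  ψ = 0.959: g = -0.0697, g' = -1.285 → ψ = 0.904
  ψ = 0.904: g = -0.0056, g' = -1.089 → ψ = 0.899
Converged at ψ = 0.899.
Compositions from xᵢ = zᵢ/(1+ψ(Kᵢ−1)), yᵢ = Kᵢxᵢ:
  1: x = 0.201, y = 0.501
  2: x = 0.190, y = 0.319
  3: x = 0.609, y = 0.180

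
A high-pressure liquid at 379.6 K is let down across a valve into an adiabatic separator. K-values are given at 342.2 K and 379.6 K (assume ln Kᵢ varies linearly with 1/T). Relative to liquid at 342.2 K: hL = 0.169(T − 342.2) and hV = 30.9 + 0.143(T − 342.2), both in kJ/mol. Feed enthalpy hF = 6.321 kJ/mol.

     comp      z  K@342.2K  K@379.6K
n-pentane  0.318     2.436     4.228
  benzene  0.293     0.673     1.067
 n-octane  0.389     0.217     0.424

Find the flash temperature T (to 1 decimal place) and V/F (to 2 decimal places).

Adiabatic flash: solve Rachford–Rice at each trial T, then check hF = ψ·hV(T) + (1−ψ)·hL(T).
  T = 342.2 K: K = (2.436, 0.673, 0.217), RR gives ψ = 0.064, H_out = 1.967 kJ/mol
  T = 379.6 K: K = (4.228, 1.067, 0.424), RR gives ψ = 0.638, H_out = 25.419 kJ/mol
  T = 360.9 K: K = (3.255, 0.858, 0.309), RR gives ψ = 0.353, H_out = 13.882 kJ/mol
  T = 351.5 K: K = (2.825, 0.762, 0.260), RR gives ψ = 0.216, H_out = 8.188 kJ/mol
  T = 346.9 K: K = (2.628, 0.717, 0.238), RR gives ψ = 0.144, H_out = 5.224 kJ/mol
  T = 349.2 K: K = (2.725, 0.739, 0.249), RR gives ψ = 0.181, H_out = 6.728 kJ/mol
Linear interpolation between T = 346.9 (H_out = 5.224) and T = 349.2 (H_out = 6.728) on hF = 6.321 gives T ≈ 348.6 K, at which ψ = 0.17.

T = 348.6 K, V/F = 0.17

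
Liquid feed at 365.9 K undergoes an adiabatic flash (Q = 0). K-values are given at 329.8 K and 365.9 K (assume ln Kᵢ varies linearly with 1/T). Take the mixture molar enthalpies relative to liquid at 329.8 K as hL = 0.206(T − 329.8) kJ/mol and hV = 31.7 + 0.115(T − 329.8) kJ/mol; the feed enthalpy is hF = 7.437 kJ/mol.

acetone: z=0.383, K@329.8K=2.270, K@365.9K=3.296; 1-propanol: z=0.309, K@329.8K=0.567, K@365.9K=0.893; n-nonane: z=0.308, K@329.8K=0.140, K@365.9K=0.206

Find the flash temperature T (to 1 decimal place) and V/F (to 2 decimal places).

Adiabatic flash: solve Rachford–Rice at each trial T, then check hF = ψ·hV(T) + (1−ψ)·hL(T).
  T = 329.8 K: K = (2.270, 0.567, 0.140), RR gives ψ = 0.102, H_out = 3.245 kJ/mol
  T = 365.9 K: K = (3.296, 0.893, 0.206), RR gives ψ = 0.468, H_out = 20.732 kJ/mol
  T = 347.9 K: K = (2.763, 0.720, 0.172), RR gives ψ = 0.309, H_out = 13.005 kJ/mol
  T = 338.9 K: K = (2.512, 0.642, 0.156), RR gives ψ = 0.214, H_out = 8.489 kJ/mol
  T = 334.4 K: K = (2.391, 0.604, 0.148), RR gives ψ = 0.161, H_out = 5.999 kJ/mol
  T = 336.6 K: K = (2.450, 0.622, 0.152), RR gives ψ = 0.188, H_out = 7.239 kJ/mol
Linear interpolation between T = 336.6 (H_out = 7.239) and T = 338.9 (H_out = 8.489) on hF = 7.437 gives T ≈ 337.0 K, at which ψ = 0.19.

T = 337.0 K, V/F = 0.19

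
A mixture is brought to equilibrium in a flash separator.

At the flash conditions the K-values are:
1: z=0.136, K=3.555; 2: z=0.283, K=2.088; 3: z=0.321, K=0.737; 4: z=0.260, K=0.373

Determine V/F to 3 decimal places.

Material balance + equilibrium reduce to Σ zᵢ(Kᵢ−1)/(1+V/F(Kᵢ−1)) = 0.
Feasibility: ΣzᵢKᵢ = 1.408, Σzᵢ/Kᵢ = 1.306 — both > 1, two phases present.
Iterate (Newton) starting at V/F = 0.63:
  V/F = 0.630: g = -0.0548, g' = -0.559 → V/F = 0.532
  V/F = 0.532: g = -0.0005, g' = -0.554 → V/F = 0.531
Converged at V/F = 0.531.

V/F = 0.531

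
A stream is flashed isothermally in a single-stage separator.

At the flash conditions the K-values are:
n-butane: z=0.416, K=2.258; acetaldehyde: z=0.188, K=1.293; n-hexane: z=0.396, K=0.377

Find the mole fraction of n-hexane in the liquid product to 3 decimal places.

x_n-hexane = 0.585

Material balance + equilibrium reduce to Σ zᵢ(Kᵢ−1)/(1+β(Kᵢ−1)) = 0.
g(0) = ΣzᵢKᵢ − 1 = 0.332 and g(1) = 1 − Σzᵢ/Kᵢ = -0.380, so a root lies in (0, 1).
Newton iteration, β⁰ = 0.5:
  β = 0.500: g = 0.0110, g' = -0.585 → β = 0.519
Converged at β = 0.519.
Compositions from xᵢ = zᵢ/(1+β(Kᵢ−1)), yᵢ = Kᵢxᵢ:
  n-butane: x = 0.252, y = 0.568
  acetaldehyde: x = 0.163, y = 0.211
  n-hexane: x = 0.585, y = 0.221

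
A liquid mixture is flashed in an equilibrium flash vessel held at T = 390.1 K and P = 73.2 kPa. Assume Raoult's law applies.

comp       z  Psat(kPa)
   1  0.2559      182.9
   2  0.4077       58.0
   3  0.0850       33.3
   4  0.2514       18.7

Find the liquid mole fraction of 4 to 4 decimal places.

Raoult's law: Kᵢ = Pᵢˢᵃᵗ/P = Pᵢˢᵃᵗ/73.2.
  K_1 = 182.9/73.2 = 2.498634, K_2 = 58.0/73.2 = 0.792350, K_3 = 33.3/73.2 = 0.454918, K_4 = 18.7/73.2 = 0.255464
Rachford–Rice: g(ψ) = Σ zᵢ(Kᵢ−1)/(1+ψ(Kᵢ−1)) = 0.
Check two-phase: ΣzᵢKᵢ = 1.0653 > 1 and Σzᵢ/Kᵢ = 1.7879 > 1, so g(0) = 0.0653 > 0 and g(1) = -0.7879 < 0.
Newton iteration, ψ⁰ = 0.5:
  ψ = 0.5000: g = -0.23711, g' = -0.6111 → ψ = 0.1120
  ψ = 0.1120: g = -0.01183, g' = -0.6343 → ψ = 0.0933
  ψ = 0.0933: g = 0.00014, g' = -0.6496 → ψ = 0.0935
Converged at ψ = 0.0935.
Compositions from xᵢ = zᵢ/(1+ψ(Kᵢ−1)), yᵢ = Kᵢxᵢ:
  1: x = 0.2244, y = 0.5608
  2: x = 0.4158, y = 0.3294
  3: x = 0.0896, y = 0.0407
  4: x = 0.2702, y = 0.0690

x_4 = 0.2702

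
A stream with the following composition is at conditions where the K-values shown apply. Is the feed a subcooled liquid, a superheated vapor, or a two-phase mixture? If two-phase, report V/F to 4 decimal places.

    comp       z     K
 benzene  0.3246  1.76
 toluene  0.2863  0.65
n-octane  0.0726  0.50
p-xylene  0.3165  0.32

ΣzᵢKᵢ = 0.8950; Σzᵢ/Kᵢ = 1.7592.
Since ΣzᵢKᵢ < 1 the mixture is below its bubble point — single liquid phase.

subcooled liquid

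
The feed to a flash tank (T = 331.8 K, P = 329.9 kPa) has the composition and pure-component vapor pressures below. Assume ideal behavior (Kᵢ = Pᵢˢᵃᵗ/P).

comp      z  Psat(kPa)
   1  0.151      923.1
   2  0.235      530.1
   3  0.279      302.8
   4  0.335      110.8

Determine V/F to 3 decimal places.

V/F = 0.291

Raoult's law: Kᵢ = Pᵢˢᵃᵗ/P = Pᵢˢᵃᵗ/329.9.
  K_1 = 923.1/329.9 = 2.79812, K_2 = 530.1/329.9 = 1.60685, K_3 = 302.8/329.9 = 0.91785, K_4 = 110.8/329.9 = 0.33586
Material balance + equilibrium reduce to Σ zᵢ(Kᵢ−1)/(1+V/F(Kᵢ−1)) = 0.
Check two-phase: ΣzᵢKᵢ = 1.169 > 1 and Σzᵢ/Kᵢ = 1.502 > 1, so g(0) = 0.169 > 0 and g(1) = -0.502 < 0.
Iterate (Newton) starting at V/F = 0.45:
  V/F = 0.450: g = -0.0790, g' = -0.505 → V/F = 0.294
  V/F = 0.294: g = -0.0011, g' = -0.501 → V/F = 0.291
Converged at V/F = 0.291.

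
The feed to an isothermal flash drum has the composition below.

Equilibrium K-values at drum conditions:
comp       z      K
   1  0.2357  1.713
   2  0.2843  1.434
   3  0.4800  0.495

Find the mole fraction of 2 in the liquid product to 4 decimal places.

Material balance + equilibrium reduce to Σ zᵢ(Kᵢ−1)/(1+β(Kᵢ−1)) = 0.
Feasibility: ΣzᵢKᵢ = 1.0490, Σzᵢ/Kᵢ = 1.3055 — both > 1, two phases present.
Newton–Raphson from β = 0.43:
  β = 0.4300: g = -0.07704, g' = -0.3080 → β = 0.1798
  β = 0.1798: g = -0.00321, g' = -0.2883 → β = 0.1687
Converged at β = 0.1687.
Compositions from xᵢ = zᵢ/(1+β(Kᵢ−1)), yᵢ = Kᵢxᵢ:
  1: x = 0.2104, y = 0.3604
  2: x = 0.2649, y = 0.3799
  3: x = 0.5247, y = 0.2597

x_2 = 0.2649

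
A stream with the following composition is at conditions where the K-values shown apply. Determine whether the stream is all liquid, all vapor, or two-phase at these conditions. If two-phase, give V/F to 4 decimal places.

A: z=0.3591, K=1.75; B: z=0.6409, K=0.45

ΣzᵢKᵢ = 0.9168; Σzᵢ/Kᵢ = 1.6294.
Since ΣzᵢKᵢ < 1 the mixture is below its bubble point — single liquid phase.

all liquid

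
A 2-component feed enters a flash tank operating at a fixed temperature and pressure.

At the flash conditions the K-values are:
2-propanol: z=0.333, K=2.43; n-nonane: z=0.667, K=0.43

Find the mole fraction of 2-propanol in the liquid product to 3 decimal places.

x_2-propanol = 0.285

Material balance + equilibrium reduce to Σ zᵢ(Kᵢ−1)/(1+V/F(Kᵢ−1)) = 0.
Feasibility: ΣzᵢKᵢ = 1.096, Σzᵢ/Kᵢ = 1.688 — both > 1, two phases present.
Newton–Raphson from V/F = 0.66:
  V/F = 0.660: g = -0.3645, g' = -0.737 → V/F = 0.166
  V/F = 0.166: g = -0.0347, g' = -0.709 → V/F = 0.117
  V/F = 0.117: g = 0.0009, g' = -0.749 → V/F = 0.118
Converged at V/F = 0.118.
Compositions from xᵢ = zᵢ/(1+V/F(Kᵢ−1)), yᵢ = Kᵢxᵢ:
  2-propanol: x = 0.285, y = 0.693
  n-nonane: x = 0.715, y = 0.307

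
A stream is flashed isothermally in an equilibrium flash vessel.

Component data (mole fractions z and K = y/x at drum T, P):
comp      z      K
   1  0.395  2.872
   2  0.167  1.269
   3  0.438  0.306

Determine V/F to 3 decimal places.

V/F = 0.449

Material balance + equilibrium reduce to Σ zᵢ(Kᵢ−1)/(1+V/F(Kᵢ−1)) = 0.
g(0) = ΣzᵢKᵢ − 1 = 0.480 and g(1) = 1 − Σzᵢ/Kᵢ = -0.701, so a root lies in (0, 1).
Newton–Raphson from V/F = 0.48:
  V/F = 0.480: g = -0.0266, g' = -0.868 → V/F = 0.449
Converged at V/F = 0.449.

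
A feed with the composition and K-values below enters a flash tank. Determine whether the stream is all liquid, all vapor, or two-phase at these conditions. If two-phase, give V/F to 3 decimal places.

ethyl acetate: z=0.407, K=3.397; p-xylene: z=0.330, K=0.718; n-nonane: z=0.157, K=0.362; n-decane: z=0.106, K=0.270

ΣzᵢKᵢ = 1.705; Σzᵢ/Kᵢ = 1.406.
Both exceed 1, so a two-phase solution exists.
Newton–Raphson from ψ = 0.36:
  ψ = 0.360: g = 0.1851, g' = -0.918 → ψ = 0.562
  ψ = 0.562: g = 0.0180, g' = -0.779 → ψ = 0.585
Converged at ψ = 0.585.

two-phase, V/F = 0.585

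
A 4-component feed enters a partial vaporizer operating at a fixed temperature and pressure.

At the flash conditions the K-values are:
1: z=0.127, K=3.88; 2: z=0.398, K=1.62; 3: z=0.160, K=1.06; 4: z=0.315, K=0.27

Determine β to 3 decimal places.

β = 0.479

Newton iteration, β⁰ = 0.5:
  β = 0.500: g = -0.0145, g' = -0.683 → β = 0.479
Converged at β = 0.479.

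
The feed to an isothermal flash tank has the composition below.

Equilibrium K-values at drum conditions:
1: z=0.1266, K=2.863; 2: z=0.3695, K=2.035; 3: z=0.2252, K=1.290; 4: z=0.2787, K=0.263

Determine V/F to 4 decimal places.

V/F = 0.6450

Newton iteration, V/F⁰ = 0.37:
  V/F = 0.3700: g = 0.19272, g' = -0.6626 → V/F = 0.6609
  V/F = 0.6609: g = -0.01283, g' = -0.8165 → V/F = 0.6452
  V/F = 0.6452: g = -0.00016, g' = -0.7966 → V/F = 0.6450
Converged at V/F = 0.6450.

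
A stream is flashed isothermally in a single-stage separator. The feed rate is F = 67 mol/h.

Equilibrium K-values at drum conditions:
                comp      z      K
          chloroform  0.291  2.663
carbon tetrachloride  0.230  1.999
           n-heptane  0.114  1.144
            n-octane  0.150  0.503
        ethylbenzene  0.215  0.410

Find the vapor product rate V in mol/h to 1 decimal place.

V = 52.0 mol/h

Let ψ = V/F and solve Σ zᵢ(Kᵢ−1)/(1+ψ(Kᵢ−1)) = 0.
g(0) = ΣzᵢKᵢ − 1 = 0.529 and g(1) = 1 − Σzᵢ/Kᵢ = -0.147, so a root lies in (0, 1).
Newton–Raphson from ψ = 0.5:
  ψ = 0.500: g = 0.1536, g' = -0.560 → ψ = 0.774
  ψ = 0.774: g = 0.0012, g' = -0.580 → ψ = 0.776
Converged at ψ = 0.776.
Then V = ψ·F = 0.7763·67 = 52.0 mol/h and L = F − V = 15.0 mol/h.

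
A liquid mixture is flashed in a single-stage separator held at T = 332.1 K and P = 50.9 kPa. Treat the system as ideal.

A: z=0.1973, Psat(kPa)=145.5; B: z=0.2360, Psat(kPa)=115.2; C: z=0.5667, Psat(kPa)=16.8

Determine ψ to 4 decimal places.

Raoult's law: Kᵢ = Pᵢˢᵃᵗ/P = Pᵢˢᵃᵗ/50.9.
  K_A = 145.5/50.9 = 2.858546, K_B = 115.2/50.9 = 2.263261, K_C = 16.8/50.9 = 0.330059
Newton–Raphson from ψ = 0.5:
  ψ = 0.5000: g = -0.19810, g' = -0.8997 → ψ = 0.2798
  ψ = 0.2798: g = -0.00573, g' = -0.8858 → ψ = 0.2733
Converged at ψ = 0.2733.

ψ = 0.2733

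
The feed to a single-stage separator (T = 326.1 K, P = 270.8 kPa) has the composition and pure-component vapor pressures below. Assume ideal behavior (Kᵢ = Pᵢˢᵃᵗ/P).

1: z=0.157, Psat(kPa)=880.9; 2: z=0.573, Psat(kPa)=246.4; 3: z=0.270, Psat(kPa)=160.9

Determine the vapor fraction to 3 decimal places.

Raoult's law: Kᵢ = Pᵢˢᵃᵗ/P = Pᵢˢᵃᵗ/270.8.
  K_1 = 880.9/270.8 = 3.25295, K_2 = 246.4/270.8 = 0.90990, K_3 = 160.9/270.8 = 0.59417
Material balance + equilibrium reduce to Σ zᵢ(Kᵢ−1)/(1+ψ(Kᵢ−1)) = 0.
Feasibility: ΣzᵢKᵢ = 1.193, Σzᵢ/Kᵢ = 1.132 — both > 1, two phases present.
Iterate (Newton) starting at ψ = 0.42:
  ψ = 0.420: g = -0.0040, g' = -0.280 → ψ = 0.406
Converged at ψ = 0.406.

ψ = 0.406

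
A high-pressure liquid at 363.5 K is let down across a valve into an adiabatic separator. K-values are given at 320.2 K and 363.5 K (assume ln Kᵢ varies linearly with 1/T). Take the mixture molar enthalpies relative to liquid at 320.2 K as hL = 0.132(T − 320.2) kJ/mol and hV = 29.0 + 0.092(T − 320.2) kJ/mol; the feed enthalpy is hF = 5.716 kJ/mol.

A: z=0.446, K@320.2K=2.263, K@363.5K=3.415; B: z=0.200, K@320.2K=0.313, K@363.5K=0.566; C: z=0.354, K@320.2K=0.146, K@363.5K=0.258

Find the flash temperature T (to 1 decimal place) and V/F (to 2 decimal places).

Adiabatic flash: solve Rachford–Rice at each trial T, then check hF = ψ·hV(T) + (1−ψ)·hL(T).
  T = 320.2 K: K = (2.263, 0.313, 0.146), RR gives ψ = 0.123, H_out = 3.557 kJ/mol
  T = 363.5 K: K = (3.415, 0.566, 0.258), RR gives ψ = 0.463, H_out = 18.334 kJ/mol
  T = 341.9 K: K = (2.818, 0.429, 0.198), RR gives ψ = 0.312, H_out = 11.631 kJ/mol
  T = 331.0 K: K = (2.533, 0.368, 0.171), RR gives ψ = 0.225, H_out = 7.856 kJ/mol
  T = 325.6 K: K = (2.396, 0.340, 0.158), RR gives ψ = 0.177, H_out = 5.798 kJ/mol
  T = 322.9 K: K = (2.329, 0.326, 0.152), RR gives ψ = 0.150, H_out = 4.704 kJ/mol
  T = 324.2 K: K = (2.362, 0.333, 0.155), RR gives ψ = 0.163, H_out = 5.236 kJ/mol
Linear interpolation between T = 324.2 (H_out = 5.236) and T = 325.6 (H_out = 5.798) on hF = 5.716 gives T ≈ 325.4 K, at which ψ = 0.17.

T = 325.4 K, V/F = 0.17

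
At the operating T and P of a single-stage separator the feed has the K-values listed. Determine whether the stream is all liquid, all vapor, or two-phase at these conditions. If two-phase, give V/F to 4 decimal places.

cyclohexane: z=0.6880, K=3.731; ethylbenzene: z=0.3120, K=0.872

ΣzᵢKᵢ = 2.8390; Σzᵢ/Kᵢ = 0.5422.
Since Σzᵢ/Kᵢ < 1 the mixture is above its dew point — single vapor phase.

all vapor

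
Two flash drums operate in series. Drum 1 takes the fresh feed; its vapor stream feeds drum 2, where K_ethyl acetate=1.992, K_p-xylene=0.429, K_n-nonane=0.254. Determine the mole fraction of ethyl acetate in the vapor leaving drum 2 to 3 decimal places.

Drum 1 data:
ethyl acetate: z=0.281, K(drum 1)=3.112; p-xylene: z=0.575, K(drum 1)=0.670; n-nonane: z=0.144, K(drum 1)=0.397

y_ethyl acetate (drum 2) = 0.749

Drum 1:
Let ψ₁ = V/F and solve Σ zᵢ(Kᵢ−1)/(1+ψ₁(Kᵢ−1)) = 0.
g(0) = ΣzᵢKᵢ − 1 = 0.317 and g(1) = 1 − Σzᵢ/Kᵢ = -0.311, so a root lies in (0, 1).
Iterate (Newton) starting at ψ₁ = 0.37:
  ψ₁ = 0.370: g = 0.0052, g' = -0.563 → ψ₁ = 0.379
Converged at ψ₁ = 0.379.
Drum-1 compositions:
  ethyl acetate: x = 0.156, y = 0.485
  p-xylene: x = 0.657, y = 0.440
  n-nonane: x = 0.187, y = 0.074
Drum-2 feed = drum-1 vapor: z₂ = (0.4855, 0.4404, 0.0741).
Drum 2:
Rachford–Rice: g(ψ₂) = Σ zᵢ(Kᵢ−1)/(1+ψ₂(Kᵢ−1)) = 0.
Check two-phase: ΣzᵢKᵢ = 1.175 > 1 and Σzᵢ/Kᵢ = 1.562 > 1, so g(0) = 0.175 > 0 and g(1) = -0.562 < 0.
Newton–Raphson from ψ₂ = 0.5:
  ψ₂ = 0.500: g = -0.1182, g' = -0.600 → ψ₂ = 0.303
  ψ₂ = 0.303: g = -0.0051, g' = -0.561 → ψ₂ = 0.294
Converged at ψ₂ = 0.294.
  ethyl acetate: x = 0.376, y = 0.749
  p-xylene: x = 0.529, y = 0.227
  n-nonane: x = 0.095, y = 0.024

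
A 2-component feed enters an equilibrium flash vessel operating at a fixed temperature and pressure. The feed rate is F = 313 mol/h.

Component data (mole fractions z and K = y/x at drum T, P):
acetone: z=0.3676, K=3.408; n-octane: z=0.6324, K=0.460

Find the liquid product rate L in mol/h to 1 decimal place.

Material balance + equilibrium reduce to Σ zᵢ(Kᵢ−1)/(1+ψ(Kᵢ−1)) = 0.
Feasibility: ΣzᵢKᵢ = 1.5437, Σzᵢ/Kᵢ = 1.4826 — both > 1, two phases present.
Binary case is linear: z₁(K₁−1)(1+ψ(K₂−1)) + z₂(K₂−1)(1+ψ(K₁−1)) = 0
⇒ ψ = [z₁(K₁−1)+z₂(K₂−1)] / [−(K₁−1)(K₂−1)] = 0.54368/1.30032 = 0.4181
Then V = ψ·F = 0.4181·313 = 130.9 mol/h and L = F − V = 182.1 mol/h.

L = 182.1 mol/h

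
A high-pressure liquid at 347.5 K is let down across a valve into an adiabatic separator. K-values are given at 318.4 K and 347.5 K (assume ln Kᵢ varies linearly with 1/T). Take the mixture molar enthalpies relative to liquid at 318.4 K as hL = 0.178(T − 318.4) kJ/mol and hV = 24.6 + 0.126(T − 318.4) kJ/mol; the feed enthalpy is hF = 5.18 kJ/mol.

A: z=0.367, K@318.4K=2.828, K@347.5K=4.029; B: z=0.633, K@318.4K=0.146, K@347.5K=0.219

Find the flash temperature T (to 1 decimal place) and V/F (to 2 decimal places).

T = 327.3 K, V/F = 0.15

Adiabatic flash: solve Rachford–Rice at each trial T, then check hF = ψ·hV(T) + (1−ψ)·hL(T).
  T = 318.4 K: K = (2.828, 0.146), RR gives ψ = 0.083, H_out = 2.053 kJ/mol
  T = 347.5 K: K = (4.029, 0.219), RR gives ψ = 0.261, H_out = 11.204 kJ/mol
  T = 332.9 K: K = (3.400, 0.180), RR gives ψ = 0.184, H_out = 6.967 kJ/mol
  T = 325.6 K: K = (3.105, 0.162), RR gives ψ = 0.138, H_out = 4.613 kJ/mol
  T = 329.2 K: K = (3.249, 0.171), RR gives ψ = 0.161, H_out = 5.799 kJ/mol
  T = 327.4 K: K = (3.176, 0.167), RR gives ψ = 0.150, H_out = 5.213 kJ/mol
Linear interpolation between T = 325.6 (H_out = 4.613) and T = 327.4 (H_out = 5.213) on hF = 5.18 gives T ≈ 327.3 K, at which ψ = 0.15.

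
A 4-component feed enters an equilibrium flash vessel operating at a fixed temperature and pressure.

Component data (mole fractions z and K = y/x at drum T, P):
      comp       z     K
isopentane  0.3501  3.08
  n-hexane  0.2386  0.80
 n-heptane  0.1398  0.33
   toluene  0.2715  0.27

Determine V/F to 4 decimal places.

V/F = 0.3293

Rachford–Rice: g(V/F) = Σ zᵢ(Kᵢ−1)/(1+V/F(Kᵢ−1)) = 0.
Feasibility: ΣzᵢKᵢ = 1.3886, Σzᵢ/Kᵢ = 1.8411 — both > 1, two phases present.
Iterate (Newton) starting at V/F = 0.47:
  V/F = 0.4700: g = -0.12287, g' = -0.8679 → V/F = 0.3284
  V/F = 0.3284: g = 0.00079, g' = -0.8991 → V/F = 0.3293
Converged at V/F = 0.3293.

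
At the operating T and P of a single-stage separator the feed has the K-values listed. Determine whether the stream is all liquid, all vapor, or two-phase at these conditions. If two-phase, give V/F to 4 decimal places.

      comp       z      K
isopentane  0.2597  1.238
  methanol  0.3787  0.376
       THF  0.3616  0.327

all liquid

ΣzᵢKᵢ = 0.5821; Σzᵢ/Kᵢ = 2.3228.
Since ΣzᵢKᵢ < 1 the mixture is below its bubble point — single liquid phase.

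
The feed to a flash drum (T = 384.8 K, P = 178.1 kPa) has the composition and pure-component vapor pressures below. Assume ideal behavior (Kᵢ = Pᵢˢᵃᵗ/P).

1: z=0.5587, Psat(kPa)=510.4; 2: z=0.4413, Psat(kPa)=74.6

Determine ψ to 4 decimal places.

ψ = 0.7249

Raoult's law: Kᵢ = Pᵢˢᵃᵗ/P = Pᵢˢᵃᵗ/178.1.
  K_1 = 510.4/178.1 = 2.865806, K_2 = 74.6/178.1 = 0.418866
Binary case is linear: z₁(K₁−1)(1+ψ(K₂−1)) + z₂(K₂−1)(1+ψ(K₁−1)) = 0
⇒ ψ = [z₁(K₁−1)+z₂(K₂−1)] / [−(K₁−1)(K₂−1)] = 0.78597/1.08428 = 0.7249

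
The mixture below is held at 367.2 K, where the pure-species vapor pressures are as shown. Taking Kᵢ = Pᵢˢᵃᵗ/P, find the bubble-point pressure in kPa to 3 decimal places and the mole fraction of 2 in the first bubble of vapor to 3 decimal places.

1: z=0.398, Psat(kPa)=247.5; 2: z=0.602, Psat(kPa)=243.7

At the bubble point ψ → 0, so ΣzᵢKᵢ = 1 with Kᵢ = Pᵢˢᵃᵗ/P ⇒ P = ΣzᵢPᵢˢᵃᵗ.
P = 0.398·247.5 + 0.602·243.7 = 245.212 kPa
yᵢ = zᵢPᵢˢᵃᵗ/P ⇒ y_2 = 0.602·243.7/245.212 = 0.598

Pbub = 245.212 kPa, y_2 = 0.598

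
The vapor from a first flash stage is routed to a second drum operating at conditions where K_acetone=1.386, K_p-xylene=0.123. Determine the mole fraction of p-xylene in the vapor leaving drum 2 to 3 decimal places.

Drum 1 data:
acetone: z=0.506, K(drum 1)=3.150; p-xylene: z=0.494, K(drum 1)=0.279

y_p-xylene (drum 2) = 0.038

Drum 1:
Material balance + equilibrium reduce to Σ zᵢ(Kᵢ−1)/(1+ψ₁(Kᵢ−1)) = 0.
g(0) = ΣzᵢKᵢ − 1 = 0.732 and g(1) = 1 − Σzᵢ/Kᵢ = -0.931, so a root lies in (0, 1).
Binary case is linear: z₁(K₁−1)(1+ψ₁(K₂−1)) + z₂(K₂−1)(1+ψ₁(K₁−1)) = 0
⇒ ψ₁ = [z₁(K₁−1)+z₂(K₂−1)] / [−(K₁−1)(K₂−1)] = 0.7317/1.5501 = 0.472
Drum-1 compositions:
  acetone: x = 0.251, y = 0.791
  p-xylene: x = 0.749, y = 0.209
Drum-2 feed = drum-1 vapor: z₂ = (0.7911, 0.2089).
Drum 2:
Rachford–Rice: g(ψ₂) = Σ zᵢ(Kᵢ−1)/(1+ψ₂(Kᵢ−1)) = 0.
Check two-phase: ΣzᵢKᵢ = 1.122 > 1 and Σzᵢ/Kᵢ = 2.269 > 1, so g(0) = 0.122 > 0 and g(1) = -1.269 < 0.
Newton–Raphson from ψ₂ = 0.5:
  ψ₂ = 0.500: g = -0.0704, g' = -0.593 → ψ₂ = 0.381
  ψ₂ = 0.381: g = -0.0091, g' = -0.452 → ψ₂ = 0.361
Converged at ψ₂ = 0.361.
  acetone: x = 0.694, y = 0.962
  p-xylene: x = 0.306, y = 0.038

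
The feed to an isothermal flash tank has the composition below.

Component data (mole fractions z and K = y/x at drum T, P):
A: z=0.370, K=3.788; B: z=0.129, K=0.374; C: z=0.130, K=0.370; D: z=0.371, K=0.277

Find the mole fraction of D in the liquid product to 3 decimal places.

x_D = 0.480

Let ψ = V/F and solve Σ zᵢ(Kᵢ−1)/(1+ψ(Kᵢ−1)) = 0.
g(0) = ΣzᵢKᵢ − 1 = 0.601 and g(1) = 1 − Σzᵢ/Kᵢ = -1.133, so a root lies in (0, 1).
Iterate (Newton) starting at ψ = 0.5:
  ψ = 0.500: g = -0.2263, g' = -1.195 → ψ = 0.311
  ψ = 0.311: g = 0.0049, g' = -1.306 → ψ = 0.314
Converged at ψ = 0.314.
Compositions from xᵢ = zᵢ/(1+ψ(Kᵢ−1)), yᵢ = Kᵢxᵢ:
  A: x = 0.197, y = 0.747
  B: x = 0.161, y = 0.060
  C: x = 0.162, y = 0.060
  D: x = 0.480, y = 0.133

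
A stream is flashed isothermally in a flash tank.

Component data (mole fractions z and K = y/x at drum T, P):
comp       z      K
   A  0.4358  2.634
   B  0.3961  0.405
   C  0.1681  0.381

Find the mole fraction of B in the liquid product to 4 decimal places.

Rachford–Rice: g(V/F) = Σ zᵢ(Kᵢ−1)/(1+V/F(Kᵢ−1)) = 0.
Feasibility: ΣzᵢKᵢ = 1.3724, Σzᵢ/Kᵢ = 1.5847 — both > 1, two phases present.
Iterate (Newton) starting at V/F = 0.53:
  V/F = 0.5300: g = -0.11748, g' = -0.7760 → V/F = 0.3786
  V/F = 0.3786: g = -0.00018, g' = -0.7876 → V/F = 0.3784
Converged at V/F = 0.3784.
Compositions from xᵢ = zᵢ/(1+V/F(Kᵢ−1)), yᵢ = Kᵢxᵢ:
  A: x = 0.2693, y = 0.7093
  B: x = 0.5112, y = 0.2070
  C: x = 0.2195, y = 0.0836

x_B = 0.5112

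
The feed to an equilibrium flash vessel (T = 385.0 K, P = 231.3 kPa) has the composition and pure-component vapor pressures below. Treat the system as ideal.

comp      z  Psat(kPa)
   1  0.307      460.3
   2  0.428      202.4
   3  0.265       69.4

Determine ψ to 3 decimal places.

Raoult's law: Kᵢ = Pᵢˢᵃᵗ/P = Pᵢˢᵃᵗ/231.3.
  K_1 = 460.3/231.3 = 1.99006, K_2 = 202.4/231.3 = 0.87505, K_3 = 69.4/231.3 = 0.30004
Let ψ = V/F and solve Σ zᵢ(Kᵢ−1)/(1+ψ(Kᵢ−1)) = 0.
Check two-phase: ΣzᵢKᵢ = 1.065 > 1 and Σzᵢ/Kᵢ = 1.527 > 1, so g(0) = 0.065 > 0 and g(1) = -0.527 < 0.
Newton–Raphson from ψ = 0.47:
  ψ = 0.470: g = -0.1258, g' = -0.436 → ψ = 0.181
  ψ = 0.181: g = -0.0095, g' = -0.394 → ψ = 0.157
Converged at ψ = 0.157.

ψ = 0.157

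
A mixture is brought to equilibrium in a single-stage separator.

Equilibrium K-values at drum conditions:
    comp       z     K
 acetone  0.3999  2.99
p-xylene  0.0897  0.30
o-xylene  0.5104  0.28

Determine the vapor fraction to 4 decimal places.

Material balance + equilibrium reduce to Σ zᵢ(Kᵢ−1)/(1+ψ(Kᵢ−1)) = 0.
Check two-phase: ΣzᵢKᵢ = 1.3655 > 1 and Σzᵢ/Kᵢ = 2.2556 > 1, so g(0) = 0.3655 > 0 and g(1) = -1.2556 < 0.
Newton iteration, ψ⁰ = 0.55:
  ψ = 0.5500: g = -0.33057, g' = -1.2025 → ψ = 0.2751
  ψ = 0.2751: g = -0.02174, g' = -1.1402 → ψ = 0.2560
  ψ = 0.2560: g = 0.00016, g' = -1.1580 → ψ = 0.2562
Converged at ψ = 0.2562.

ψ = 0.2562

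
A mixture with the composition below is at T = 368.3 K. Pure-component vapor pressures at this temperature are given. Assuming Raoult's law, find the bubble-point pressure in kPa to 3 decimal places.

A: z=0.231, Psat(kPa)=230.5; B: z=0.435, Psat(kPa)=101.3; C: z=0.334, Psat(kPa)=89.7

Pbub = 127.271 kPa

At the bubble point ψ → 0, so ΣzᵢKᵢ = 1 with Kᵢ = Pᵢˢᵃᵗ/P ⇒ P = ΣzᵢPᵢˢᵃᵗ.
P = 0.231·230.5 + 0.435·101.3 + 0.334·89.7 = 127.271 kPa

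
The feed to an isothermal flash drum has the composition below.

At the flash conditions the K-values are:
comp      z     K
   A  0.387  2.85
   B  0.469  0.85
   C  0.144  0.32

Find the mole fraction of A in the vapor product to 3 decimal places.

y_A = 0.448

Newton iteration, β⁰ = 0.5:
  β = 0.500: g = 0.1475, g' = -0.523 → β = 0.782
  β = 0.782: g = 0.0037, g' = -0.539 → β = 0.789
Converged at β = 0.789.
Compositions from xᵢ = zᵢ/(1+β(Kᵢ−1)), yᵢ = Kᵢxᵢ:
  A: x = 0.157, y = 0.448
  B: x = 0.532, y = 0.452
  C: x = 0.311, y = 0.099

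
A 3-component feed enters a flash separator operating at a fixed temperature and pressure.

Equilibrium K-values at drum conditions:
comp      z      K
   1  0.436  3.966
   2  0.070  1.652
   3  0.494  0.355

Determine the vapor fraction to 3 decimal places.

Newton iteration, ψ⁰ = 0.36:
  ψ = 0.360: g = 0.2474, g' = -1.265 → ψ = 0.556
  ψ = 0.556: g = 0.0254, g' = -1.062 → ψ = 0.579
Converged at ψ = 0.579.

ψ = 0.579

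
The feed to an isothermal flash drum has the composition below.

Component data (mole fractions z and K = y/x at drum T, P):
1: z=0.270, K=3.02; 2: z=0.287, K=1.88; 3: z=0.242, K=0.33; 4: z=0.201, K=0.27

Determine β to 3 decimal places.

β = 0.468

Rachford–Rice: g(β) = Σ zᵢ(Kᵢ−1)/(1+β(Kᵢ−1)) = 0.
g(0) = ΣzᵢKᵢ − 1 = 0.489 and g(1) = 1 − Σzᵢ/Kᵢ = -0.720, so a root lies in (0, 1).
Newton–Raphson from β = 0.41:
  β = 0.410: g = 0.0510, g' = -0.874 → β = 0.468
Converged at β = 0.468.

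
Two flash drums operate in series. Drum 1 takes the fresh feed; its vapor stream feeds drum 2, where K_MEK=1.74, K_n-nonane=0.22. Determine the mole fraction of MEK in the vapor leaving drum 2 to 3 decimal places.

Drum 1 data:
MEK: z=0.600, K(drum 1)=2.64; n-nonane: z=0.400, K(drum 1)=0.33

Drum 1:
Binary case is linear: z₁(K₁−1)(1+ψ₁(K₂−1)) + z₂(K₂−1)(1+ψ₁(K₁−1)) = 0
⇒ ψ₁ = [z₁(K₁−1)+z₂(K₂−1)] / [−(K₁−1)(K₂−1)] = 0.7160/1.0988 = 0.652
Drum-1 compositions:
  MEK: x = 0.290, y = 0.766
  n-nonane: x = 0.710, y = 0.234
Drum-2 feed = drum-1 vapor: z₂ = (0.7657, 0.2343).
Drum 2:
Newton–Raphson from ψ₂ = 0.63:
  ψ₂ = 0.630: g = 0.0272, g' = -0.746 → ψ₂ = 0.666
  ψ₂ = 0.666: g = -0.0011, g' = -0.806 → ψ₂ = 0.665
Converged at ψ₂ = 0.665.
  MEK: x = 0.513, y = 0.893
  n-nonane: x = 0.487, y = 0.107

y_MEK (drum 2) = 0.893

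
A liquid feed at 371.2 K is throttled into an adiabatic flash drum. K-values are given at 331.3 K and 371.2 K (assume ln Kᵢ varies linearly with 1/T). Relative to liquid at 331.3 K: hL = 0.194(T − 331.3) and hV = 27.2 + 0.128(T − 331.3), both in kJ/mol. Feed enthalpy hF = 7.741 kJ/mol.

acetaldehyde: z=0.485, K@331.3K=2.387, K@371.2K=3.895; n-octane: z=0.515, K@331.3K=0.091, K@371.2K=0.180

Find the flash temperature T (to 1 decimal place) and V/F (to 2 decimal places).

Adiabatic flash: solve Rachford–Rice at each trial T, then check hF = ψ·hV(T) + (1−ψ)·hL(T).
  T = 331.3 K: K = (2.387, 0.091), RR gives ψ = 0.162, H_out = 4.413 kJ/mol
  T = 371.2 K: K = (3.895, 0.180), RR gives ψ = 0.414, H_out = 17.901 kJ/mol
  T = 351.2 K: K = (3.090, 0.130), RR gives ψ = 0.311, H_out = 11.919 kJ/mol
  T = 341.2 K: K = (2.724, 0.109), RR gives ψ = 0.246, H_out = 8.449 kJ/mol
  T = 336.2 K: K = (2.551, 0.100), RR gives ψ = 0.207, H_out = 6.506 kJ/mol
  T = 338.7 K: K = (2.637, 0.105), RR gives ψ = 0.227, H_out = 7.499 kJ/mol
  T = 339.9 K: K = (2.679, 0.107), RR gives ψ = 0.236, H_out = 7.959 kJ/mol
Linear interpolation between T = 338.7 (H_out = 7.499) and T = 339.9 (H_out = 7.959) on hF = 7.741 gives T ≈ 339.3 K, at which ψ = 0.23.

T = 339.3 K, V/F = 0.23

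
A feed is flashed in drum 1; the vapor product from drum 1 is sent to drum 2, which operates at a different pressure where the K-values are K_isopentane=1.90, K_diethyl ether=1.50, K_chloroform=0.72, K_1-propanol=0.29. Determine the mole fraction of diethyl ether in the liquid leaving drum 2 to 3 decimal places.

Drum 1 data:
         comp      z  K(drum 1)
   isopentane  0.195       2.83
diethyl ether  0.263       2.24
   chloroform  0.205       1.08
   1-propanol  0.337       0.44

x_diethyl ether (drum 2) = 0.264

Drum 1:
Iterate (Newton) starting at ψ₁ = 0.51:
  ψ₁ = 0.510: g = 0.1360, g' = -0.535 → ψ₁ = 0.764
  ψ₁ = 0.764: g = 0.0018, g' = -0.544 → ψ₁ = 0.767
Converged at ψ₁ = 0.767.
Drum-1 compositions:
  isopentane: x = 0.081, y = 0.230
  diethyl ether: x = 0.135, y = 0.302
  chloroform: x = 0.193, y = 0.209
  1-propanol: x = 0.591, y = 0.260
Drum-2 feed = drum-1 vapor: z₂ = (0.2295, 0.3019, 0.2086, 0.2600).
Drum 2:
Iterate (Newton) starting at ψ₂ = 0.32:
  ψ₂ = 0.320: g = -0.0126, g' = -0.407 → ψ₂ = 0.289
Converged at ψ₂ = 0.289.
  isopentane: x = 0.182, y = 0.346
  diethyl ether: x = 0.264, y = 0.396
  chloroform: x = 0.227, y = 0.163
  1-propanol: x = 0.327, y = 0.095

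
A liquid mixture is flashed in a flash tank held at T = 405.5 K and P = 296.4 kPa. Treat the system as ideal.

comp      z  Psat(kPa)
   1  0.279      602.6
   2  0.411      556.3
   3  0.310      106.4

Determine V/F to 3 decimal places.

V/F = 0.746

Raoult's law: Kᵢ = Pᵢˢᵃᵗ/P = Pᵢˢᵃᵗ/296.4.
  K_1 = 602.6/296.4 = 2.03306, K_2 = 556.3/296.4 = 1.87686, K_3 = 106.4/296.4 = 0.35897
Newton iteration, V/F⁰ = 0.5:
  V/F = 0.500: g = 0.1481, g' = -0.558 → V/F = 0.765
  V/F = 0.765: g = -0.0136, g' = -0.697 → V/F = 0.746
Converged at V/F = 0.746.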